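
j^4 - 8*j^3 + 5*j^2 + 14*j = j*(j - 7)*(j - 2)*(j + 1)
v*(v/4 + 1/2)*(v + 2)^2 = v^4/4 + 3*v^3/2 + 3*v^2 + 2*v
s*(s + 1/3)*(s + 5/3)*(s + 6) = s^4 + 8*s^3 + 113*s^2/9 + 10*s/3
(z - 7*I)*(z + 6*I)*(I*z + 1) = I*z^3 + 2*z^2 + 41*I*z + 42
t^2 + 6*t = t*(t + 6)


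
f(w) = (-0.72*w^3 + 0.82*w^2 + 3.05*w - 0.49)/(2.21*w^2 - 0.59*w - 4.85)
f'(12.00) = -0.33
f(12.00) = -3.56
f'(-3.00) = -0.43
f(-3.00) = 1.02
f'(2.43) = -1.16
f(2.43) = 0.21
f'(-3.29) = -0.40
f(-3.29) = 1.14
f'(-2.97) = -0.43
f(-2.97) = 1.01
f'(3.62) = -0.47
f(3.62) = -0.59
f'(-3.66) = -0.38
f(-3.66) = 1.29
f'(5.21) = -0.37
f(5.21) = -1.23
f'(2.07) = -3.01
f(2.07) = 0.87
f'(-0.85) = -1.21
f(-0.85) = 0.74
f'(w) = (0.59 - 4.42*w)*(-0.72*w^3 + 0.82*w^2 + 3.05*w - 0.49)/(2.21*w^2 - 0.59*w - 4.85)^2 + (-2.16*w^2 + 1.64*w + 3.05)/(2.21*w^2 - 0.59*w - 4.85) = (-1.5912*w^4 + 0.8496*w^3 + 3.2517*w^2 - 5.7882*w - 15.0816)/(4.8841*w^4 - 2.6078*w^3 - 21.0889*w^2 + 5.723*w + 23.5225)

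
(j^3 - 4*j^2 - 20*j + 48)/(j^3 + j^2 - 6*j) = (j^2 - 2*j - 24)/(j*(j + 3))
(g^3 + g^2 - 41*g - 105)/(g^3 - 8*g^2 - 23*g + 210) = (g + 3)/(g - 6)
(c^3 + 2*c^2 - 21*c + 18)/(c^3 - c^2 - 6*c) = (c^2 + 5*c - 6)/(c*(c + 2))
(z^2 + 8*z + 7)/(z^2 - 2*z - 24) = (z^2 + 8*z + 7)/(z^2 - 2*z - 24)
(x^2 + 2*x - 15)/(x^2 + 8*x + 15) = (x - 3)/(x + 3)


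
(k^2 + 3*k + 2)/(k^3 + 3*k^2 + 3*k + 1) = (k + 2)/(k^2 + 2*k + 1)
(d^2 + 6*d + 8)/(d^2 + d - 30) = (d^2 + 6*d + 8)/(d^2 + d - 30)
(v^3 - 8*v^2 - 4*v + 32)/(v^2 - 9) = (v^3 - 8*v^2 - 4*v + 32)/(v^2 - 9)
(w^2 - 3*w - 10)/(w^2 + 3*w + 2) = (w - 5)/(w + 1)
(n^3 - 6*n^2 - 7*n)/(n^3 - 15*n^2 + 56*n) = (n + 1)/(n - 8)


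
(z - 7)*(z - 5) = z^2 - 12*z + 35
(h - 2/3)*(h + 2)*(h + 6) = h^3 + 22*h^2/3 + 20*h/3 - 8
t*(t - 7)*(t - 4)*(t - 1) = t^4 - 12*t^3 + 39*t^2 - 28*t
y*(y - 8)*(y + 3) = y^3 - 5*y^2 - 24*y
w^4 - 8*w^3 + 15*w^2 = w^2*(w - 5)*(w - 3)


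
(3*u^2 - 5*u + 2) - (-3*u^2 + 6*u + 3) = 6*u^2 - 11*u - 1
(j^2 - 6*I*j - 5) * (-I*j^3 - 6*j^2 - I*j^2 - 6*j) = -I*j^5 - 12*j^4 - I*j^4 - 12*j^3 + 41*I*j^3 + 30*j^2 + 41*I*j^2 + 30*j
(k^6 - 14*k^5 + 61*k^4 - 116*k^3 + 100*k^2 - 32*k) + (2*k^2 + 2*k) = k^6 - 14*k^5 + 61*k^4 - 116*k^3 + 102*k^2 - 30*k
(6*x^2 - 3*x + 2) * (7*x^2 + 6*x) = 42*x^4 + 15*x^3 - 4*x^2 + 12*x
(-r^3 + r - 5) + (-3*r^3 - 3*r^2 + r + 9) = -4*r^3 - 3*r^2 + 2*r + 4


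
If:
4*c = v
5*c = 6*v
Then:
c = 0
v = 0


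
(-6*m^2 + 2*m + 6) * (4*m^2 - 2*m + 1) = -24*m^4 + 20*m^3 + 14*m^2 - 10*m + 6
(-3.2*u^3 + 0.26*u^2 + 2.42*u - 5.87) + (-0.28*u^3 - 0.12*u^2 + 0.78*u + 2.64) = -3.48*u^3 + 0.14*u^2 + 3.2*u - 3.23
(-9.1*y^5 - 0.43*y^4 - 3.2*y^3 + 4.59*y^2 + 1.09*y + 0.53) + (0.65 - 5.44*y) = -9.1*y^5 - 0.43*y^4 - 3.2*y^3 + 4.59*y^2 - 4.35*y + 1.18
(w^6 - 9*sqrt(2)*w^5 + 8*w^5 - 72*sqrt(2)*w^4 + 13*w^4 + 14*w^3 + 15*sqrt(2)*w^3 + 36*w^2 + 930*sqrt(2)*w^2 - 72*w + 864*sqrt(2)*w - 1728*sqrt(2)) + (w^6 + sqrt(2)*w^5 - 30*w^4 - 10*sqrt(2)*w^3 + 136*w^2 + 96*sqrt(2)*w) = 2*w^6 - 8*sqrt(2)*w^5 + 8*w^5 - 72*sqrt(2)*w^4 - 17*w^4 + 5*sqrt(2)*w^3 + 14*w^3 + 172*w^2 + 930*sqrt(2)*w^2 - 72*w + 960*sqrt(2)*w - 1728*sqrt(2)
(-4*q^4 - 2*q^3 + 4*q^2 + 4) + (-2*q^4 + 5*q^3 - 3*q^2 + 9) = -6*q^4 + 3*q^3 + q^2 + 13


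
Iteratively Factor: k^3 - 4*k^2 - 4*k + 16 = (k - 2)*(k^2 - 2*k - 8) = (k - 4)*(k - 2)*(k + 2)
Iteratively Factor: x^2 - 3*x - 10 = (x - 5)*(x + 2)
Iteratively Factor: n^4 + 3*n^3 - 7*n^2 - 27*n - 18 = (n + 2)*(n^3 + n^2 - 9*n - 9) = (n - 3)*(n + 2)*(n^2 + 4*n + 3) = (n - 3)*(n + 1)*(n + 2)*(n + 3)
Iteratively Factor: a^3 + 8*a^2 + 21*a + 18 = (a + 3)*(a^2 + 5*a + 6) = (a + 2)*(a + 3)*(a + 3)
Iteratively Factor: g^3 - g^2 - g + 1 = (g + 1)*(g^2 - 2*g + 1) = (g - 1)*(g + 1)*(g - 1)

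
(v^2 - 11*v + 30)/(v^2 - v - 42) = (-v^2 + 11*v - 30)/(-v^2 + v + 42)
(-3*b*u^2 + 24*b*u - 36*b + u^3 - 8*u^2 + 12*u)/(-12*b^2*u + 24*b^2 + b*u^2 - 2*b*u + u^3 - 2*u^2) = (u - 6)/(4*b + u)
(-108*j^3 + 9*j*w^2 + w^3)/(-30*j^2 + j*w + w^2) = (-18*j^2 + 3*j*w + w^2)/(-5*j + w)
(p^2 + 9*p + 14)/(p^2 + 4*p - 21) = (p + 2)/(p - 3)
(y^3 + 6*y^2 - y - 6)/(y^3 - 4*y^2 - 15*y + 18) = (y^2 + 7*y + 6)/(y^2 - 3*y - 18)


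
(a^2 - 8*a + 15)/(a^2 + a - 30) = (a - 3)/(a + 6)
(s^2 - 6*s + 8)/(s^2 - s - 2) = (s - 4)/(s + 1)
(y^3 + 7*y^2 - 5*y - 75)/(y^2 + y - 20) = (y^2 + 2*y - 15)/(y - 4)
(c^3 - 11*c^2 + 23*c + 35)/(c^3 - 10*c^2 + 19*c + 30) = (c - 7)/(c - 6)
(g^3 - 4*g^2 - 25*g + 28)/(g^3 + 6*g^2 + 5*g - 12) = (g - 7)/(g + 3)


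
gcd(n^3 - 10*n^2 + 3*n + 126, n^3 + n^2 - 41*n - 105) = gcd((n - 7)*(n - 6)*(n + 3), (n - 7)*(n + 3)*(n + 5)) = n^2 - 4*n - 21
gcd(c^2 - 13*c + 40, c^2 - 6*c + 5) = c - 5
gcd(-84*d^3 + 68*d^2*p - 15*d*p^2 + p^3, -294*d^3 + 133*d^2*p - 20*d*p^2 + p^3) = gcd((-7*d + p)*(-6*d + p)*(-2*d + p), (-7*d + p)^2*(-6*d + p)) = 42*d^2 - 13*d*p + p^2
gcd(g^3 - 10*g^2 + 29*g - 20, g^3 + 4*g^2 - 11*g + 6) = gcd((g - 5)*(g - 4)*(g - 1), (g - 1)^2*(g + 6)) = g - 1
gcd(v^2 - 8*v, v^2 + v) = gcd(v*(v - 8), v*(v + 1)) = v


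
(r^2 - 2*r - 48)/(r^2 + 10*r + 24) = (r - 8)/(r + 4)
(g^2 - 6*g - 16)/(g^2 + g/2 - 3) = 2*(g - 8)/(2*g - 3)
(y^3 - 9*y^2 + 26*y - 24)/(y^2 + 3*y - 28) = (y^2 - 5*y + 6)/(y + 7)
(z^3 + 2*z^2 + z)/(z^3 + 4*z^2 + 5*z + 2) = z/(z + 2)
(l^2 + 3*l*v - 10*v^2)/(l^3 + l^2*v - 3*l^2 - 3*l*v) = (l^2 + 3*l*v - 10*v^2)/(l*(l^2 + l*v - 3*l - 3*v))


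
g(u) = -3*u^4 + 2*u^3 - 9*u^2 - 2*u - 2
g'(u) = -12*u^3 + 6*u^2 - 18*u - 2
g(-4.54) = -1640.09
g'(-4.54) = 1326.31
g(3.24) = -365.53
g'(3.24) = -405.48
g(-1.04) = -15.41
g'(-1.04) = 36.71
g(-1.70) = -59.49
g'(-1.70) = 104.90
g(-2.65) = -245.07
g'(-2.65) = 311.15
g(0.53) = -5.53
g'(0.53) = -11.64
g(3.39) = -430.50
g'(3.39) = -461.57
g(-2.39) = -173.82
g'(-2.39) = 239.12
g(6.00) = -3794.00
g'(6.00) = -2486.00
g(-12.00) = -66938.00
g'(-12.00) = 21814.00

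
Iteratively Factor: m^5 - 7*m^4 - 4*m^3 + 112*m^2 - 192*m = (m + 4)*(m^4 - 11*m^3 + 40*m^2 - 48*m) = (m - 4)*(m + 4)*(m^3 - 7*m^2 + 12*m) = m*(m - 4)*(m + 4)*(m^2 - 7*m + 12) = m*(m - 4)*(m - 3)*(m + 4)*(m - 4)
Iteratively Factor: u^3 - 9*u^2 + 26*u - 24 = (u - 2)*(u^2 - 7*u + 12) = (u - 4)*(u - 2)*(u - 3)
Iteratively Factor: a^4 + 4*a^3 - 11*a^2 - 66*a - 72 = (a - 4)*(a^3 + 8*a^2 + 21*a + 18) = (a - 4)*(a + 3)*(a^2 + 5*a + 6) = (a - 4)*(a + 2)*(a + 3)*(a + 3)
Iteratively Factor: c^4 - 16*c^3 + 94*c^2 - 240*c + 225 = (c - 5)*(c^3 - 11*c^2 + 39*c - 45) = (c - 5)*(c - 3)*(c^2 - 8*c + 15) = (c - 5)^2*(c - 3)*(c - 3)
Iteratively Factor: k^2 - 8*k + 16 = (k - 4)*(k - 4)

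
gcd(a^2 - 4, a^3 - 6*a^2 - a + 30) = a + 2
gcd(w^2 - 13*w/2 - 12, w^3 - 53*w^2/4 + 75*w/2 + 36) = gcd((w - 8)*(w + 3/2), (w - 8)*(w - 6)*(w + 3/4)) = w - 8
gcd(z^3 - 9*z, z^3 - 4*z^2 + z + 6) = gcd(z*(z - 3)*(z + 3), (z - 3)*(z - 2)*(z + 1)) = z - 3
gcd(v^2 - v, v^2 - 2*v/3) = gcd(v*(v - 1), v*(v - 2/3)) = v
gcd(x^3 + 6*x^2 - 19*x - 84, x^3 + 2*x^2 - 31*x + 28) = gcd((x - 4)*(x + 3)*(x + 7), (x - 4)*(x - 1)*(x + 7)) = x^2 + 3*x - 28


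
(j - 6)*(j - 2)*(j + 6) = j^3 - 2*j^2 - 36*j + 72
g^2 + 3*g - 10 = (g - 2)*(g + 5)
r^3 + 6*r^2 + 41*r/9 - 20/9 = (r - 1/3)*(r + 4/3)*(r + 5)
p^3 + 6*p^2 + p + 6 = (p + 6)*(p - I)*(p + I)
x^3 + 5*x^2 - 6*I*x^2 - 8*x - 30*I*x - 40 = (x + 5)*(x - 4*I)*(x - 2*I)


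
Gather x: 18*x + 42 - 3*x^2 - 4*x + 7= -3*x^2 + 14*x + 49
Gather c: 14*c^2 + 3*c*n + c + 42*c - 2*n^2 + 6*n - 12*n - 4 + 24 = 14*c^2 + c*(3*n + 43) - 2*n^2 - 6*n + 20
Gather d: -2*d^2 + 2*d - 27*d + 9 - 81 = -2*d^2 - 25*d - 72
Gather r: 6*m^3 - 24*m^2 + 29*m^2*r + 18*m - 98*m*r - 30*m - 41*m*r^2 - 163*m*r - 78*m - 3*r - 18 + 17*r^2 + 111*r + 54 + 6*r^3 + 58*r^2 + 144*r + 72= 6*m^3 - 24*m^2 - 90*m + 6*r^3 + r^2*(75 - 41*m) + r*(29*m^2 - 261*m + 252) + 108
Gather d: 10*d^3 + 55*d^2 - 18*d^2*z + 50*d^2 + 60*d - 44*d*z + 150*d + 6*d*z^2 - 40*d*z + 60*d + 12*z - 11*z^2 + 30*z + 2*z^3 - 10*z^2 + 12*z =10*d^3 + d^2*(105 - 18*z) + d*(6*z^2 - 84*z + 270) + 2*z^3 - 21*z^2 + 54*z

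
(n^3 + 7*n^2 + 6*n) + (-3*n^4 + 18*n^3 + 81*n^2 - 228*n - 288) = -3*n^4 + 19*n^3 + 88*n^2 - 222*n - 288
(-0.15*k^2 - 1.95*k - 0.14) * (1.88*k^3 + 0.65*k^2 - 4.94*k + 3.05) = -0.282*k^5 - 3.7635*k^4 - 0.7897*k^3 + 9.0845*k^2 - 5.2559*k - 0.427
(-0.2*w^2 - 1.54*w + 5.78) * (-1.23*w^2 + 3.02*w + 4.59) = 0.246*w^4 + 1.2902*w^3 - 12.6782*w^2 + 10.387*w + 26.5302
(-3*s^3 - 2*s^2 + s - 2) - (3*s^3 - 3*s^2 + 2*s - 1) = -6*s^3 + s^2 - s - 1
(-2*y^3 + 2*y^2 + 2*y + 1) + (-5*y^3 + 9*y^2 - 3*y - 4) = -7*y^3 + 11*y^2 - y - 3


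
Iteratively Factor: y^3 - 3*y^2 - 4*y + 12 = (y - 3)*(y^2 - 4) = (y - 3)*(y + 2)*(y - 2)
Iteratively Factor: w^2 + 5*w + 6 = (w + 3)*(w + 2)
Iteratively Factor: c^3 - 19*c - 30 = (c + 3)*(c^2 - 3*c - 10) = (c - 5)*(c + 3)*(c + 2)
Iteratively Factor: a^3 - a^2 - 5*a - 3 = (a + 1)*(a^2 - 2*a - 3) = (a + 1)^2*(a - 3)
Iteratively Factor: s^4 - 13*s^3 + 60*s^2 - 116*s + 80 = (s - 4)*(s^3 - 9*s^2 + 24*s - 20) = (s - 4)*(s - 2)*(s^2 - 7*s + 10) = (s - 5)*(s - 4)*(s - 2)*(s - 2)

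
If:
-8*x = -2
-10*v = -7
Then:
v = 7/10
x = 1/4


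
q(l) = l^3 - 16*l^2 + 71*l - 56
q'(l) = 3*l^2 - 32*l + 71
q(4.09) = 35.16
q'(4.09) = -9.70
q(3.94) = 36.53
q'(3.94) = -8.51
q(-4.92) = -911.72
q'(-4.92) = 301.06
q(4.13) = 34.76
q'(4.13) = -9.99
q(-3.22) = -483.90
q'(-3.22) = 205.15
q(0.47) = -26.06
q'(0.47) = 56.62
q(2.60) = 38.02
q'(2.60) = 8.08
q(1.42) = 15.42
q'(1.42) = 31.61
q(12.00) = 220.00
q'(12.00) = 119.00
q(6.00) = 10.00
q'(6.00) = -13.00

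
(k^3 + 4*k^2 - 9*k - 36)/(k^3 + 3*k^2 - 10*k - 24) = (k + 3)/(k + 2)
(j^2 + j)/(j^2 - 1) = j/(j - 1)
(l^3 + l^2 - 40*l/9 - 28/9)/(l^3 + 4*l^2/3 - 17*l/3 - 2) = (9*l^2 + 27*l + 14)/(3*(3*l^2 + 10*l + 3))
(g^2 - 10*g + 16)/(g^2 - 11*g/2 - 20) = 2*(g - 2)/(2*g + 5)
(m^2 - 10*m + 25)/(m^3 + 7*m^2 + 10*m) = (m^2 - 10*m + 25)/(m*(m^2 + 7*m + 10))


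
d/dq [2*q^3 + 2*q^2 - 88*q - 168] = 6*q^2 + 4*q - 88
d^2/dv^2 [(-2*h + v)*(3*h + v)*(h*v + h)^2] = h^2*(-12*h^2 + 6*h*v + 4*h + 12*v^2 + 12*v + 2)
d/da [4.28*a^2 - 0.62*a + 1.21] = 8.56*a - 0.62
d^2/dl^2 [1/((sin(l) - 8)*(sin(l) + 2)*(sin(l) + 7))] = (-9*sin(l)^6 - 11*sin(l)^5 + 124*sin(l)^4 - 818*sin(l)^3 - 4154*sin(l)^2 + 6820*sin(l) + 6952)/((sin(l) - 8)^3*(sin(l) + 2)^3*(sin(l) + 7)^3)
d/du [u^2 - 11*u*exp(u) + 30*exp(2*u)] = -11*u*exp(u) + 2*u + 60*exp(2*u) - 11*exp(u)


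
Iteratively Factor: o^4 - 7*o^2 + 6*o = (o - 2)*(o^3 + 2*o^2 - 3*o) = (o - 2)*(o - 1)*(o^2 + 3*o) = o*(o - 2)*(o - 1)*(o + 3)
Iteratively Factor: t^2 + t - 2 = (t + 2)*(t - 1)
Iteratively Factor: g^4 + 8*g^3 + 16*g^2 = (g + 4)*(g^3 + 4*g^2) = g*(g + 4)*(g^2 + 4*g) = g^2*(g + 4)*(g + 4)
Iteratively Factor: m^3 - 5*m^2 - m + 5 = (m - 1)*(m^2 - 4*m - 5) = (m - 5)*(m - 1)*(m + 1)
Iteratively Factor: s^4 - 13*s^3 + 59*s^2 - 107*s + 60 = (s - 5)*(s^3 - 8*s^2 + 19*s - 12) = (s - 5)*(s - 4)*(s^2 - 4*s + 3) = (s - 5)*(s - 4)*(s - 3)*(s - 1)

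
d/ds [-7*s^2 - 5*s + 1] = -14*s - 5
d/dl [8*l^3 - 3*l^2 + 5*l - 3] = 24*l^2 - 6*l + 5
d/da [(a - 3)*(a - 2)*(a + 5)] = 3*a^2 - 19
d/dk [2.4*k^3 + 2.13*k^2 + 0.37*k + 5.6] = 7.2*k^2 + 4.26*k + 0.37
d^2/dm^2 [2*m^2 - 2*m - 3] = 4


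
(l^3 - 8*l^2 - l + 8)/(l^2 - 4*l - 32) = (l^2 - 1)/(l + 4)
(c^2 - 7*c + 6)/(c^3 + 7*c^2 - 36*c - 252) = (c - 1)/(c^2 + 13*c + 42)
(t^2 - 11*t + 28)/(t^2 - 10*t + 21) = (t - 4)/(t - 3)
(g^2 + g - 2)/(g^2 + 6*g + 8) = (g - 1)/(g + 4)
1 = 1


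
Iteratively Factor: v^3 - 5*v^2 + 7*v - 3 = (v - 1)*(v^2 - 4*v + 3) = (v - 3)*(v - 1)*(v - 1)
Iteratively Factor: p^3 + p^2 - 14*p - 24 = (p - 4)*(p^2 + 5*p + 6) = (p - 4)*(p + 3)*(p + 2)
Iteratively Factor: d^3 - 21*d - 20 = (d + 4)*(d^2 - 4*d - 5) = (d - 5)*(d + 4)*(d + 1)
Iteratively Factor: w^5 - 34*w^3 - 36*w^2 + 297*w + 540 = (w + 3)*(w^4 - 3*w^3 - 25*w^2 + 39*w + 180) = (w + 3)^2*(w^3 - 6*w^2 - 7*w + 60) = (w - 5)*(w + 3)^2*(w^2 - w - 12) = (w - 5)*(w + 3)^3*(w - 4)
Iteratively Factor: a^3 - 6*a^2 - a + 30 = (a - 5)*(a^2 - a - 6) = (a - 5)*(a + 2)*(a - 3)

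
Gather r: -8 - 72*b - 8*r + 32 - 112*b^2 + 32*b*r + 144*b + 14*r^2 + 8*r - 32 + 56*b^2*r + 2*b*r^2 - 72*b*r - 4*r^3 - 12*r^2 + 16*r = -112*b^2 + 72*b - 4*r^3 + r^2*(2*b + 2) + r*(56*b^2 - 40*b + 16) - 8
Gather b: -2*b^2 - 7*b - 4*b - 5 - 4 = -2*b^2 - 11*b - 9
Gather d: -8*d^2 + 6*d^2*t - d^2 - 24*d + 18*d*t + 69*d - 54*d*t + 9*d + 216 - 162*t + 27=d^2*(6*t - 9) + d*(54 - 36*t) - 162*t + 243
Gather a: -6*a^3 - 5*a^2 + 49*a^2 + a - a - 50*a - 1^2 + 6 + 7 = -6*a^3 + 44*a^2 - 50*a + 12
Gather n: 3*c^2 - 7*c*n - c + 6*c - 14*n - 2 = 3*c^2 + 5*c + n*(-7*c - 14) - 2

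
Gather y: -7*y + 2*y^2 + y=2*y^2 - 6*y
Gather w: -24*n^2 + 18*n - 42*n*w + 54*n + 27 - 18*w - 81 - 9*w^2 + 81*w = -24*n^2 + 72*n - 9*w^2 + w*(63 - 42*n) - 54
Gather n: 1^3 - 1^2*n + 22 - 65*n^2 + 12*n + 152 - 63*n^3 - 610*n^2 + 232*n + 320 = -63*n^3 - 675*n^2 + 243*n + 495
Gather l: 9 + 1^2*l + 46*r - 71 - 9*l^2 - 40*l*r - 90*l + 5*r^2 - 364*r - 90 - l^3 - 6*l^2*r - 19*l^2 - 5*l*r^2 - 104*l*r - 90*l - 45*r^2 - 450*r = -l^3 + l^2*(-6*r - 28) + l*(-5*r^2 - 144*r - 179) - 40*r^2 - 768*r - 152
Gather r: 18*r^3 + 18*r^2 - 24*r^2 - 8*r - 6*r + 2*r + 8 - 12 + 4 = 18*r^3 - 6*r^2 - 12*r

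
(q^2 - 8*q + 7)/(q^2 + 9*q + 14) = (q^2 - 8*q + 7)/(q^2 + 9*q + 14)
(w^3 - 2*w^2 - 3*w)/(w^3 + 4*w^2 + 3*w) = (w - 3)/(w + 3)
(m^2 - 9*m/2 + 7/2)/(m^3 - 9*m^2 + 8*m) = (m - 7/2)/(m*(m - 8))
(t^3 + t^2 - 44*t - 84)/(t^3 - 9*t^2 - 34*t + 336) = (t + 2)/(t - 8)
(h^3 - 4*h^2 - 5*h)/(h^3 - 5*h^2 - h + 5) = h/(h - 1)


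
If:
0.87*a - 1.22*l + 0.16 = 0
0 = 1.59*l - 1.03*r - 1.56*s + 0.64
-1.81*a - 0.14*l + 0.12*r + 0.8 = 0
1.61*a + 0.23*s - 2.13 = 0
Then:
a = -1.59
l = -1.00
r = -31.78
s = 20.38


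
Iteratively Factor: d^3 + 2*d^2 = (d)*(d^2 + 2*d) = d*(d + 2)*(d)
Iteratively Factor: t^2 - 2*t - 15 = (t + 3)*(t - 5)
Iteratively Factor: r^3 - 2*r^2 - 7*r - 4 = (r - 4)*(r^2 + 2*r + 1) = (r - 4)*(r + 1)*(r + 1)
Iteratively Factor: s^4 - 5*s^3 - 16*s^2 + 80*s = (s - 5)*(s^3 - 16*s) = s*(s - 5)*(s^2 - 16) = s*(s - 5)*(s - 4)*(s + 4)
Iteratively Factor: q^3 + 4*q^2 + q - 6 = (q + 3)*(q^2 + q - 2) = (q + 2)*(q + 3)*(q - 1)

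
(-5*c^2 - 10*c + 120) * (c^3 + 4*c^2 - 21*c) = -5*c^5 - 30*c^4 + 185*c^3 + 690*c^2 - 2520*c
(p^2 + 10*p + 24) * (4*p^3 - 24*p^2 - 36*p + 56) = 4*p^5 + 16*p^4 - 180*p^3 - 880*p^2 - 304*p + 1344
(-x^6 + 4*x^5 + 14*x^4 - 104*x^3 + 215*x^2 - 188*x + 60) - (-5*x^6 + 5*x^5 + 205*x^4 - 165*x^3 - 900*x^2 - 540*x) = 4*x^6 - x^5 - 191*x^4 + 61*x^3 + 1115*x^2 + 352*x + 60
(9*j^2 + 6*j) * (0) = 0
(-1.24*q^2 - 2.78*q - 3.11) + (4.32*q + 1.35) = -1.24*q^2 + 1.54*q - 1.76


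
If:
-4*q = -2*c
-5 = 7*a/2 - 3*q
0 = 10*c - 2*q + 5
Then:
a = -5/3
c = -5/9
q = -5/18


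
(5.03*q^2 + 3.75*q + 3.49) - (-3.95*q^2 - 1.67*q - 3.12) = 8.98*q^2 + 5.42*q + 6.61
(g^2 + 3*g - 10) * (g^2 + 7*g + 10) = g^4 + 10*g^3 + 21*g^2 - 40*g - 100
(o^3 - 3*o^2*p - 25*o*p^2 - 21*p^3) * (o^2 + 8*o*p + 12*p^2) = o^5 + 5*o^4*p - 37*o^3*p^2 - 257*o^2*p^3 - 468*o*p^4 - 252*p^5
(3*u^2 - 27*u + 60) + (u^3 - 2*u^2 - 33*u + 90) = u^3 + u^2 - 60*u + 150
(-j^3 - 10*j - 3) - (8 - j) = -j^3 - 9*j - 11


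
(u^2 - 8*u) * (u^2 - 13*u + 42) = u^4 - 21*u^3 + 146*u^2 - 336*u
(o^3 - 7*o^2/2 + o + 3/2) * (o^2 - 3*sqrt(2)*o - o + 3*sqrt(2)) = o^5 - 9*o^4/2 - 3*sqrt(2)*o^4 + 9*o^3/2 + 27*sqrt(2)*o^3/2 - 27*sqrt(2)*o^2/2 + o^2/2 - 3*sqrt(2)*o/2 - 3*o/2 + 9*sqrt(2)/2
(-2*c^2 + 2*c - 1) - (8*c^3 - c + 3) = -8*c^3 - 2*c^2 + 3*c - 4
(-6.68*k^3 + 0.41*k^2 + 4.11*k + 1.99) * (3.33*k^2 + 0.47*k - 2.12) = -22.2444*k^5 - 1.7743*k^4 + 28.0406*k^3 + 7.6892*k^2 - 7.7779*k - 4.2188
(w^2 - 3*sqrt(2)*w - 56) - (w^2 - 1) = -3*sqrt(2)*w - 55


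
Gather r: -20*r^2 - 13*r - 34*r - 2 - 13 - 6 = -20*r^2 - 47*r - 21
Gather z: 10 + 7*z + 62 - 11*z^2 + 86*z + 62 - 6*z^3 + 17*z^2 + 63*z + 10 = -6*z^3 + 6*z^2 + 156*z + 144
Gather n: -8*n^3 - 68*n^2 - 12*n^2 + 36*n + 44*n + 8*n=-8*n^3 - 80*n^2 + 88*n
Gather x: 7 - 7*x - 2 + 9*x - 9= 2*x - 4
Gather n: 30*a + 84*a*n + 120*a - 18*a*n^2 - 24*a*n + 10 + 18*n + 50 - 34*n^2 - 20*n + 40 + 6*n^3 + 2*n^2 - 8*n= 150*a + 6*n^3 + n^2*(-18*a - 32) + n*(60*a - 10) + 100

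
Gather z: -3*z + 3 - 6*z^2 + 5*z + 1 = -6*z^2 + 2*z + 4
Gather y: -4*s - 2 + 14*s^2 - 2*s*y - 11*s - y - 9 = 14*s^2 - 15*s + y*(-2*s - 1) - 11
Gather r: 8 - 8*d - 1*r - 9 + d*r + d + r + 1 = d*r - 7*d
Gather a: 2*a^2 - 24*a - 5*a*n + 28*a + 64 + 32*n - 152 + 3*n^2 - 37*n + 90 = 2*a^2 + a*(4 - 5*n) + 3*n^2 - 5*n + 2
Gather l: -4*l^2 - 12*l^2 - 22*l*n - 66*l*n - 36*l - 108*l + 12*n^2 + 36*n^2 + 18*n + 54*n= -16*l^2 + l*(-88*n - 144) + 48*n^2 + 72*n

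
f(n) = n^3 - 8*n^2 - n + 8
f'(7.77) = 55.80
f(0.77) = 2.94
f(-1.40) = -9.02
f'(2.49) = -22.24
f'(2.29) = -21.91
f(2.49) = -28.65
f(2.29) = -24.23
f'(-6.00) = 203.00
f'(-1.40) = 27.28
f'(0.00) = -1.00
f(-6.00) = -490.00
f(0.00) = 8.00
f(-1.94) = -27.47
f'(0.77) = -11.54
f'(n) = 3*n^2 - 16*n - 1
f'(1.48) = -18.11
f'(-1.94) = 41.33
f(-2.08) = -33.53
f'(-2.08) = 45.26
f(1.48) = -7.76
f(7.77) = -13.66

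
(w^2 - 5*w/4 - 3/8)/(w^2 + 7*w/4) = (8*w^2 - 10*w - 3)/(2*w*(4*w + 7))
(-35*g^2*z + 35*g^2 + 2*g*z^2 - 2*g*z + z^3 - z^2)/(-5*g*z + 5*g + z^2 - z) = 7*g + z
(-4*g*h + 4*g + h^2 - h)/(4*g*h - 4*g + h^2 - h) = (-4*g + h)/(4*g + h)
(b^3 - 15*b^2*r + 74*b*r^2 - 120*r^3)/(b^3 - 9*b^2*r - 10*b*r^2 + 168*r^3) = (-b^2 + 9*b*r - 20*r^2)/(-b^2 + 3*b*r + 28*r^2)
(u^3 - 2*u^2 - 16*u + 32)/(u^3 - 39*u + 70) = (u^2 - 16)/(u^2 + 2*u - 35)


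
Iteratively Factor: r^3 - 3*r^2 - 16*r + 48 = (r - 4)*(r^2 + r - 12) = (r - 4)*(r - 3)*(r + 4)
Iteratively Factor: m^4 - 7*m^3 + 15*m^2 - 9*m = (m - 1)*(m^3 - 6*m^2 + 9*m) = m*(m - 1)*(m^2 - 6*m + 9) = m*(m - 3)*(m - 1)*(m - 3)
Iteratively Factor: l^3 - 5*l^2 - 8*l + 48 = (l - 4)*(l^2 - l - 12) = (l - 4)*(l + 3)*(l - 4)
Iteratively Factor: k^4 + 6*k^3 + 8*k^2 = (k + 4)*(k^3 + 2*k^2) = (k + 2)*(k + 4)*(k^2) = k*(k + 2)*(k + 4)*(k)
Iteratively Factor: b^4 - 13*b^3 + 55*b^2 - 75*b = (b - 3)*(b^3 - 10*b^2 + 25*b) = (b - 5)*(b - 3)*(b^2 - 5*b) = b*(b - 5)*(b - 3)*(b - 5)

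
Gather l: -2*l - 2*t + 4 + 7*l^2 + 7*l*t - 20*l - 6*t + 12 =7*l^2 + l*(7*t - 22) - 8*t + 16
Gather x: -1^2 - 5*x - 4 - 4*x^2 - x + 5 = -4*x^2 - 6*x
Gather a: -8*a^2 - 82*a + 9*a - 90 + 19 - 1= -8*a^2 - 73*a - 72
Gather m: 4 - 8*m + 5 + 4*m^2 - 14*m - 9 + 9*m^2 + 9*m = 13*m^2 - 13*m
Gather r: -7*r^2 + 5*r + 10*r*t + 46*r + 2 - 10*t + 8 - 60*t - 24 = -7*r^2 + r*(10*t + 51) - 70*t - 14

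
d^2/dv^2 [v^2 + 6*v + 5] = 2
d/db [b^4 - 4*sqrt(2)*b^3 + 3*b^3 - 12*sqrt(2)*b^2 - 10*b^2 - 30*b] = 4*b^3 - 12*sqrt(2)*b^2 + 9*b^2 - 24*sqrt(2)*b - 20*b - 30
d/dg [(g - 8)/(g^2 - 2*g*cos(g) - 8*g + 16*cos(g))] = -(2*sin(g) + 1)/(g - 2*cos(g))^2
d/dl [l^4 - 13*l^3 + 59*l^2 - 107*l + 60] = 4*l^3 - 39*l^2 + 118*l - 107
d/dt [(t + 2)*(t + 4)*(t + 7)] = 3*t^2 + 26*t + 50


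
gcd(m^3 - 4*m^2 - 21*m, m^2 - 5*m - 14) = m - 7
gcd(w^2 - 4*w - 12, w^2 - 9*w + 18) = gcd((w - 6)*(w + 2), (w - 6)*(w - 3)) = w - 6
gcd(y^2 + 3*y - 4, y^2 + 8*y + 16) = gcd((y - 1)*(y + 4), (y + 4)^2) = y + 4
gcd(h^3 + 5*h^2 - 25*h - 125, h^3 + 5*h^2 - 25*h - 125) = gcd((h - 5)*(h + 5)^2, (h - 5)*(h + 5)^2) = h^3 + 5*h^2 - 25*h - 125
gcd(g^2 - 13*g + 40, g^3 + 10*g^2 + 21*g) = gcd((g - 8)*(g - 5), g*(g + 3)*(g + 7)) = 1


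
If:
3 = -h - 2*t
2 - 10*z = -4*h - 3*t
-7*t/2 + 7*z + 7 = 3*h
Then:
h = -21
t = 9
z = -11/2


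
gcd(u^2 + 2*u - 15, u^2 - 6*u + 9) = u - 3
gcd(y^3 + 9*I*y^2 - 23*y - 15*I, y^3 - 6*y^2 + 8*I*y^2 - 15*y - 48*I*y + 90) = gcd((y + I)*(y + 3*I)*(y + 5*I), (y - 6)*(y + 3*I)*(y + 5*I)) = y^2 + 8*I*y - 15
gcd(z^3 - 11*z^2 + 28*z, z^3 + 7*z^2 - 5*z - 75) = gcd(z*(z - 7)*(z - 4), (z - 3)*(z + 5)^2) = 1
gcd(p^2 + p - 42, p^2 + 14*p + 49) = p + 7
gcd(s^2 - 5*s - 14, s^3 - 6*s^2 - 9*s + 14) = s^2 - 5*s - 14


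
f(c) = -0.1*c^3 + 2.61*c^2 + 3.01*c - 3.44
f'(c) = -0.3*c^2 + 5.22*c + 3.01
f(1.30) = 4.66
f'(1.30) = 9.29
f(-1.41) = -2.21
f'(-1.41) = -4.95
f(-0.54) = -4.29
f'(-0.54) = 0.10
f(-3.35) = 19.53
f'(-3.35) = -17.84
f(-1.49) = -1.80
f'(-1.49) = -5.43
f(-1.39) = -2.31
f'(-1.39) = -4.83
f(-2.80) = 10.79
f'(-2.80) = -13.96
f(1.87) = 10.66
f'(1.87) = 11.72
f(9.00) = 162.16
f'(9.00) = 25.69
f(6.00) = 86.98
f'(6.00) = 23.53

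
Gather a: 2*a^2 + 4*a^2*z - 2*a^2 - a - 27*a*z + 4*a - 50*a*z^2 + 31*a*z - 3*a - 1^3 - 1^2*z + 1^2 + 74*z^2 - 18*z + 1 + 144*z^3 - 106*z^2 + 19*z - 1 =4*a^2*z + a*(-50*z^2 + 4*z) + 144*z^3 - 32*z^2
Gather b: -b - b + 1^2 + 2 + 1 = 4 - 2*b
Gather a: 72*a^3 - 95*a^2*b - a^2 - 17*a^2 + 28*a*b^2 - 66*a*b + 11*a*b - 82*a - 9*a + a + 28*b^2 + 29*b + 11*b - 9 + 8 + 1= 72*a^3 + a^2*(-95*b - 18) + a*(28*b^2 - 55*b - 90) + 28*b^2 + 40*b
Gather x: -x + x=0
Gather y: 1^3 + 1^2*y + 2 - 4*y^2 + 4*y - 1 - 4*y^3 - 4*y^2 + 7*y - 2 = -4*y^3 - 8*y^2 + 12*y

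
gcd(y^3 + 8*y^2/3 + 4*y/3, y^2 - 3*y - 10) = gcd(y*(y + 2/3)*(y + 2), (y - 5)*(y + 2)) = y + 2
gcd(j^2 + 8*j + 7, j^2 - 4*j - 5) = j + 1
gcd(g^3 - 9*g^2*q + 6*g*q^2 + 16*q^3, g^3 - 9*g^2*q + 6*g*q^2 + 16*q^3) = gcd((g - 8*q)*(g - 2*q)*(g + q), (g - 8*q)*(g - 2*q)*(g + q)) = g^3 - 9*g^2*q + 6*g*q^2 + 16*q^3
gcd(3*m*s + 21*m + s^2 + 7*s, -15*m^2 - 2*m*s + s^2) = 3*m + s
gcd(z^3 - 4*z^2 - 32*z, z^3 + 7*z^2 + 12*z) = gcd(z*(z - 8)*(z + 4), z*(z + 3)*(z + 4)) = z^2 + 4*z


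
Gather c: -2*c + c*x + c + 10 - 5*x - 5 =c*(x - 1) - 5*x + 5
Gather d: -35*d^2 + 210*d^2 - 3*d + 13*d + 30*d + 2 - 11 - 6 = 175*d^2 + 40*d - 15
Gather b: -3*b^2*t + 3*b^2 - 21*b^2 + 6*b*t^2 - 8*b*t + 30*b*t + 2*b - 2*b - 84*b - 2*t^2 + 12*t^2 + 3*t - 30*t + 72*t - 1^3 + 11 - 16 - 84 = b^2*(-3*t - 18) + b*(6*t^2 + 22*t - 84) + 10*t^2 + 45*t - 90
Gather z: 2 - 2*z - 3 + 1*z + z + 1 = 0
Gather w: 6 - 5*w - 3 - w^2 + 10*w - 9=-w^2 + 5*w - 6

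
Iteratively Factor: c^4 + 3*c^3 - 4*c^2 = (c + 4)*(c^3 - c^2) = c*(c + 4)*(c^2 - c) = c*(c - 1)*(c + 4)*(c)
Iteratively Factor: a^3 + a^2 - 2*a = (a + 2)*(a^2 - a) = a*(a + 2)*(a - 1)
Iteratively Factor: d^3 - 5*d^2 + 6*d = (d - 3)*(d^2 - 2*d) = (d - 3)*(d - 2)*(d)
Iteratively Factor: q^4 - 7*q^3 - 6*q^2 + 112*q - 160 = (q - 5)*(q^3 - 2*q^2 - 16*q + 32) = (q - 5)*(q - 2)*(q^2 - 16) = (q - 5)*(q - 2)*(q + 4)*(q - 4)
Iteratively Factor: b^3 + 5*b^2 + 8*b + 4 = (b + 2)*(b^2 + 3*b + 2) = (b + 1)*(b + 2)*(b + 2)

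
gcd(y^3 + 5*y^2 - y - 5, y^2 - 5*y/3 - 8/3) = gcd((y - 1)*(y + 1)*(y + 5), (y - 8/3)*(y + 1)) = y + 1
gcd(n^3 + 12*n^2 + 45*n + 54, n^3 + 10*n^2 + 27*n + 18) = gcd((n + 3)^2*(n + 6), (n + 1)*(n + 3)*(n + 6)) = n^2 + 9*n + 18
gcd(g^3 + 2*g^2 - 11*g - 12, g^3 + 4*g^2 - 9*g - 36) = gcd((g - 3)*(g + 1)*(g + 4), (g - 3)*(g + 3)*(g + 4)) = g^2 + g - 12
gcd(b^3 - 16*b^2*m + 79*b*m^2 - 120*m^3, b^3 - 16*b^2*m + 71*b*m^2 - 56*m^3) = b - 8*m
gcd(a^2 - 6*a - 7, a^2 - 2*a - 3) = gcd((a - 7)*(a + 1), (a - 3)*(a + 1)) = a + 1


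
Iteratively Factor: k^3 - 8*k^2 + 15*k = (k - 3)*(k^2 - 5*k) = (k - 5)*(k - 3)*(k)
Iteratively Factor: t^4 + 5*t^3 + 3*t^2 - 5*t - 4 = (t + 1)*(t^3 + 4*t^2 - t - 4) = (t - 1)*(t + 1)*(t^2 + 5*t + 4) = (t - 1)*(t + 1)^2*(t + 4)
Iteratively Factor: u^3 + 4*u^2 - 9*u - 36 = (u - 3)*(u^2 + 7*u + 12) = (u - 3)*(u + 4)*(u + 3)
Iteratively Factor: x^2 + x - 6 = (x + 3)*(x - 2)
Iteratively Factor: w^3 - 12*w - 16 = (w + 2)*(w^2 - 2*w - 8) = (w + 2)^2*(w - 4)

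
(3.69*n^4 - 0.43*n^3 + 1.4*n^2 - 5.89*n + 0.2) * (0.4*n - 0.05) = 1.476*n^5 - 0.3565*n^4 + 0.5815*n^3 - 2.426*n^2 + 0.3745*n - 0.01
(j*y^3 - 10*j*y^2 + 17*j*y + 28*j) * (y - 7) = j*y^4 - 17*j*y^3 + 87*j*y^2 - 91*j*y - 196*j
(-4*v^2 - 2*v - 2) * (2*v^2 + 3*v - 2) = -8*v^4 - 16*v^3 - 2*v^2 - 2*v + 4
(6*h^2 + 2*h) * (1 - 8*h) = -48*h^3 - 10*h^2 + 2*h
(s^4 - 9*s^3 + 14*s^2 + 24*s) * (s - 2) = s^5 - 11*s^4 + 32*s^3 - 4*s^2 - 48*s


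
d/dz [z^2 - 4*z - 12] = 2*z - 4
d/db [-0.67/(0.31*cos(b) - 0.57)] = -0.2077*sin(b)/(0.31*cos(b) - 0.57)^2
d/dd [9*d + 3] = 9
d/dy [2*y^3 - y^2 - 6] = 2*y*(3*y - 1)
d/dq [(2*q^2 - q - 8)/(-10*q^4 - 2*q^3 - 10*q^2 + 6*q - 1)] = (40*q^5 - 26*q^4 - 324*q^3 - 46*q^2 - 164*q + 49)/(100*q^8 + 40*q^7 + 204*q^6 - 80*q^5 + 96*q^4 - 116*q^3 + 56*q^2 - 12*q + 1)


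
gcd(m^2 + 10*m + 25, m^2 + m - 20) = m + 5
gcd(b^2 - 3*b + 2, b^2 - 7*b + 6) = b - 1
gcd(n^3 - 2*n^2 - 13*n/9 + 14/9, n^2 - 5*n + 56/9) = n - 7/3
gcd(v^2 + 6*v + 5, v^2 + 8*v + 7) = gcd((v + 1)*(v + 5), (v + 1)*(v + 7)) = v + 1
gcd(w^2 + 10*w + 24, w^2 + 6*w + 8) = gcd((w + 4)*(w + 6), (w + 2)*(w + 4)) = w + 4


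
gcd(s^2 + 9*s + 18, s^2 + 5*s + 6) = s + 3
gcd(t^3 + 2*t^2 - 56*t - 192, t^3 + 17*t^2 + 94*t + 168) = t^2 + 10*t + 24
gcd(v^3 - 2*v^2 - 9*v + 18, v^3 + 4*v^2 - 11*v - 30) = v - 3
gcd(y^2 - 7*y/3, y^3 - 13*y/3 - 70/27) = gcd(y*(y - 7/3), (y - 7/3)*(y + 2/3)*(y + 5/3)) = y - 7/3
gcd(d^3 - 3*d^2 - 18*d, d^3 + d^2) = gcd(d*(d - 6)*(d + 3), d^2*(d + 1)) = d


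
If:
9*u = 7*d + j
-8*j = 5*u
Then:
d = 11*u/8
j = -5*u/8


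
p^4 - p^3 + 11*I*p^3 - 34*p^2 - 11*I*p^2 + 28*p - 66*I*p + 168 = (p - 3)*(p + 2)*(p + 4*I)*(p + 7*I)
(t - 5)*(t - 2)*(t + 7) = t^3 - 39*t + 70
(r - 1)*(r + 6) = r^2 + 5*r - 6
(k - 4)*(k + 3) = k^2 - k - 12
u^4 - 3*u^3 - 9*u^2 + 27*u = u*(u - 3)^2*(u + 3)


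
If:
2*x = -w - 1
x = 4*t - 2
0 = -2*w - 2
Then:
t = 1/2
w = -1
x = 0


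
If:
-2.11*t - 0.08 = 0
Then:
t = -0.04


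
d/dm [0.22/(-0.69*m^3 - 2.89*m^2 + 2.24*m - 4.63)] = (0.4554*m^2 + 1.2716*m - 0.4928)/(0.69*m^3 + 2.89*m^2 - 2.24*m + 4.63)^2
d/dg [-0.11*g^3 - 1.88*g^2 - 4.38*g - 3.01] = -0.33*g^2 - 3.76*g - 4.38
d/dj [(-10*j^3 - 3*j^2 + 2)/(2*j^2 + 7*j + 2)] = (-20*j^4 - 140*j^3 - 81*j^2 - 20*j - 14)/(4*j^4 + 28*j^3 + 57*j^2 + 28*j + 4)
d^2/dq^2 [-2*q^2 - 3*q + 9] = -4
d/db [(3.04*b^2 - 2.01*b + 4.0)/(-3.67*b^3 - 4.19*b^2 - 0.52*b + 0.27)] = (11.1568*b^4 - 14.7534*b^3 + 34.0373*b^2 + 35.1616*b + 1.5373)/(13.4689*b^6 + 30.7546*b^5 + 21.3729*b^4 + 2.3758*b^3 - 1.9922*b^2 - 0.2808*b + 0.0729)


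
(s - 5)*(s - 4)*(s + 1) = s^3 - 8*s^2 + 11*s + 20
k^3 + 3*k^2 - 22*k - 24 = (k - 4)*(k + 1)*(k + 6)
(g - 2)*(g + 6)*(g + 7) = g^3 + 11*g^2 + 16*g - 84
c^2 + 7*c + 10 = (c + 2)*(c + 5)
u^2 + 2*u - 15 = (u - 3)*(u + 5)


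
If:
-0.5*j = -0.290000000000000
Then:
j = 0.58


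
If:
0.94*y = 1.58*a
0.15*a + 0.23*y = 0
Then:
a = 0.00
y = 0.00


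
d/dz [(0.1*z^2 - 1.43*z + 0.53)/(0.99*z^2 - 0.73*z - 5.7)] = (1.3427*z^2 - 2.1894*z + 8.5379)/(0.9801*z^4 - 1.4454*z^3 - 10.7531*z^2 + 8.322*z + 32.49)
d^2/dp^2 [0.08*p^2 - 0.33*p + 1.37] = 0.160000000000000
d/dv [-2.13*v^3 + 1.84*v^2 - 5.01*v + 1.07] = -6.39*v^2 + 3.68*v - 5.01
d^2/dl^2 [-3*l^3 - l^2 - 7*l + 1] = -18*l - 2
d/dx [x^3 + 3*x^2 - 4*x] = 3*x^2 + 6*x - 4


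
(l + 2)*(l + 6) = l^2 + 8*l + 12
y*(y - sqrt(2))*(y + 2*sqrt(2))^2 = y^4 + 3*sqrt(2)*y^3 - 8*sqrt(2)*y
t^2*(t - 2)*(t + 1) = t^4 - t^3 - 2*t^2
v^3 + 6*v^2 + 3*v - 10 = (v - 1)*(v + 2)*(v + 5)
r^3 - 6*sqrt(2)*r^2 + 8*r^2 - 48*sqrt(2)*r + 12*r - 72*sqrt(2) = (r + 2)*(r + 6)*(r - 6*sqrt(2))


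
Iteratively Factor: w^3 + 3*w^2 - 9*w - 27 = (w - 3)*(w^2 + 6*w + 9) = (w - 3)*(w + 3)*(w + 3)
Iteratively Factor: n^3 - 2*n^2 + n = (n - 1)*(n^2 - n) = n*(n - 1)*(n - 1)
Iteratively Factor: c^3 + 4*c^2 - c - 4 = (c + 4)*(c^2 - 1) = (c + 1)*(c + 4)*(c - 1)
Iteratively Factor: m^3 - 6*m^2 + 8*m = (m)*(m^2 - 6*m + 8) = m*(m - 2)*(m - 4)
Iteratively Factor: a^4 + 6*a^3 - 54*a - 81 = (a + 3)*(a^3 + 3*a^2 - 9*a - 27) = (a + 3)^2*(a^2 - 9) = (a + 3)^3*(a - 3)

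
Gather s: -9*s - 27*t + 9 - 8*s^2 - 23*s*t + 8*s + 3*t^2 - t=-8*s^2 + s*(-23*t - 1) + 3*t^2 - 28*t + 9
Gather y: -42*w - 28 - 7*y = -42*w - 7*y - 28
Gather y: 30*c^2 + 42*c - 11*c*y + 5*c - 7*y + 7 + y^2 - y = 30*c^2 + 47*c + y^2 + y*(-11*c - 8) + 7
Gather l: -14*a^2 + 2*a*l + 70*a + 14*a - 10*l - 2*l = -14*a^2 + 84*a + l*(2*a - 12)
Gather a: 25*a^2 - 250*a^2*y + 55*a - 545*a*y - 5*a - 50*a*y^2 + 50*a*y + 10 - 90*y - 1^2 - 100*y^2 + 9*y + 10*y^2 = a^2*(25 - 250*y) + a*(-50*y^2 - 495*y + 50) - 90*y^2 - 81*y + 9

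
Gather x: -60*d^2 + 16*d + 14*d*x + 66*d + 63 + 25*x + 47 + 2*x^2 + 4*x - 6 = -60*d^2 + 82*d + 2*x^2 + x*(14*d + 29) + 104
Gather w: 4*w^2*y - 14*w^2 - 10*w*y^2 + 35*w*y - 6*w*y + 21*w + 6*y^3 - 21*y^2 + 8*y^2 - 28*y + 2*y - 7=w^2*(4*y - 14) + w*(-10*y^2 + 29*y + 21) + 6*y^3 - 13*y^2 - 26*y - 7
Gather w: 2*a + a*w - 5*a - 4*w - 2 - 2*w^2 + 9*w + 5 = -3*a - 2*w^2 + w*(a + 5) + 3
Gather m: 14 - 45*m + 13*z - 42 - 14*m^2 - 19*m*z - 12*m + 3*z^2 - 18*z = -14*m^2 + m*(-19*z - 57) + 3*z^2 - 5*z - 28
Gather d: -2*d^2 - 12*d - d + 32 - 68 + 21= -2*d^2 - 13*d - 15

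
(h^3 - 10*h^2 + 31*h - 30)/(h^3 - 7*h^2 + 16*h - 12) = (h - 5)/(h - 2)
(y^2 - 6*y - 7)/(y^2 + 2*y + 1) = (y - 7)/(y + 1)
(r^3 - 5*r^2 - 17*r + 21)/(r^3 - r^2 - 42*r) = (r^2 + 2*r - 3)/(r*(r + 6))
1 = 1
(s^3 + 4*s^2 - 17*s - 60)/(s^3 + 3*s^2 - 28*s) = (s^2 + 8*s + 15)/(s*(s + 7))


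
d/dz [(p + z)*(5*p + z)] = 6*p + 2*z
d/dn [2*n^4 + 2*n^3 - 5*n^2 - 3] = 2*n*(4*n^2 + 3*n - 5)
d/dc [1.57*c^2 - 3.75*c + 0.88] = 3.14*c - 3.75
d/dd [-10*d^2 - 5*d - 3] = -20*d - 5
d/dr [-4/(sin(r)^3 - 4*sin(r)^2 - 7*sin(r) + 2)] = 4*(3*sin(r)^2 - 8*sin(r) - 7)*cos(r)/(sin(r)^3 - 4*sin(r)^2 - 7*sin(r) + 2)^2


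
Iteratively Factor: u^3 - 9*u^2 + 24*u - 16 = (u - 4)*(u^2 - 5*u + 4) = (u - 4)*(u - 1)*(u - 4)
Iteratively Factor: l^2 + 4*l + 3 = (l + 3)*(l + 1)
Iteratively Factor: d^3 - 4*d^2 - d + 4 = (d + 1)*(d^2 - 5*d + 4) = (d - 4)*(d + 1)*(d - 1)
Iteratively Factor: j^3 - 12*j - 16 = (j + 2)*(j^2 - 2*j - 8) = (j + 2)^2*(j - 4)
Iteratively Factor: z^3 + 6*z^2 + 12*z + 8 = (z + 2)*(z^2 + 4*z + 4) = (z + 2)^2*(z + 2)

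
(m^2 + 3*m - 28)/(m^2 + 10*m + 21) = (m - 4)/(m + 3)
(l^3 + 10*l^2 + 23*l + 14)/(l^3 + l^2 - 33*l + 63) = (l^2 + 3*l + 2)/(l^2 - 6*l + 9)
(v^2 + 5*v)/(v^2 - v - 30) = v/(v - 6)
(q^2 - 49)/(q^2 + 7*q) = (q - 7)/q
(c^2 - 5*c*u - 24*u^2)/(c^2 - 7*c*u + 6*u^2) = (c^2 - 5*c*u - 24*u^2)/(c^2 - 7*c*u + 6*u^2)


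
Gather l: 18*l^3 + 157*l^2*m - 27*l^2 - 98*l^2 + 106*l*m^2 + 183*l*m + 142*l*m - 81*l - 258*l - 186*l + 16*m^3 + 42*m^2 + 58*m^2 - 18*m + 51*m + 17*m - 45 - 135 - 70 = 18*l^3 + l^2*(157*m - 125) + l*(106*m^2 + 325*m - 525) + 16*m^3 + 100*m^2 + 50*m - 250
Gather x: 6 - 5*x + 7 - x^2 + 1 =-x^2 - 5*x + 14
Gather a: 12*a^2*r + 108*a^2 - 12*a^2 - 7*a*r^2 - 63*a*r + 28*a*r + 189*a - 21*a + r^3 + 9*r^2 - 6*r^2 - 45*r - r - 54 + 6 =a^2*(12*r + 96) + a*(-7*r^2 - 35*r + 168) + r^3 + 3*r^2 - 46*r - 48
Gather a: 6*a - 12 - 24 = 6*a - 36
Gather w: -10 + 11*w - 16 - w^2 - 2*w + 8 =-w^2 + 9*w - 18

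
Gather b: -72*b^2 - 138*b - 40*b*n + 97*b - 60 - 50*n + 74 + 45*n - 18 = -72*b^2 + b*(-40*n - 41) - 5*n - 4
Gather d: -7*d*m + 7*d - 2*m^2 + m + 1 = d*(7 - 7*m) - 2*m^2 + m + 1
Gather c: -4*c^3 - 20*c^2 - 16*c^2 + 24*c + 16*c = -4*c^3 - 36*c^2 + 40*c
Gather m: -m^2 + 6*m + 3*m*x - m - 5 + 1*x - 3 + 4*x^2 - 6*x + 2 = -m^2 + m*(3*x + 5) + 4*x^2 - 5*x - 6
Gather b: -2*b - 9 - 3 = -2*b - 12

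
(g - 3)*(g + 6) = g^2 + 3*g - 18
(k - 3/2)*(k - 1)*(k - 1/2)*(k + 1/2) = k^4 - 5*k^3/2 + 5*k^2/4 + 5*k/8 - 3/8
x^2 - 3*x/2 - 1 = (x - 2)*(x + 1/2)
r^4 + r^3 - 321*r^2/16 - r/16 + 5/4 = (r - 4)*(r - 1/4)*(r + 1/4)*(r + 5)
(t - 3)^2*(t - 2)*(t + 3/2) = t^4 - 13*t^3/2 + 9*t^2 + 27*t/2 - 27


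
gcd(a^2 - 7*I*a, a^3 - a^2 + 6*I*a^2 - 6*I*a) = a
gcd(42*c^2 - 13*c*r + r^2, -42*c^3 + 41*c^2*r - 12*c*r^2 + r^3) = -7*c + r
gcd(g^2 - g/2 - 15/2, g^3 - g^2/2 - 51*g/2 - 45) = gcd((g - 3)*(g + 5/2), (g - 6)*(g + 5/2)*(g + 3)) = g + 5/2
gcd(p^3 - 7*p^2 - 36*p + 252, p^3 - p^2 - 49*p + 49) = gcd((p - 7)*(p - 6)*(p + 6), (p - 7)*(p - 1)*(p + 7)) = p - 7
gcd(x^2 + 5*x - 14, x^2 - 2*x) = x - 2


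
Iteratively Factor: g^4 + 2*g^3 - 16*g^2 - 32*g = (g - 4)*(g^3 + 6*g^2 + 8*g) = (g - 4)*(g + 2)*(g^2 + 4*g) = g*(g - 4)*(g + 2)*(g + 4)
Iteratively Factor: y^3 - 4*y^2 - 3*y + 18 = (y - 3)*(y^2 - y - 6) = (y - 3)*(y + 2)*(y - 3)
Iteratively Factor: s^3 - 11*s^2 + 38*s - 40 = (s - 2)*(s^2 - 9*s + 20) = (s - 4)*(s - 2)*(s - 5)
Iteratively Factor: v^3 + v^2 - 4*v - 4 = (v + 1)*(v^2 - 4) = (v + 1)*(v + 2)*(v - 2)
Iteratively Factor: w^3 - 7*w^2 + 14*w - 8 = (w - 1)*(w^2 - 6*w + 8) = (w - 4)*(w - 1)*(w - 2)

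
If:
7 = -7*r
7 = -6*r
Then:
No Solution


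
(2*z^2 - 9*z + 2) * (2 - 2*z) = -4*z^3 + 22*z^2 - 22*z + 4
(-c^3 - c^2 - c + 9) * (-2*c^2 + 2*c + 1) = 2*c^5 - c^3 - 21*c^2 + 17*c + 9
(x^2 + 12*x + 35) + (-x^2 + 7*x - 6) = 19*x + 29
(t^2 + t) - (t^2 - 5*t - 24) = 6*t + 24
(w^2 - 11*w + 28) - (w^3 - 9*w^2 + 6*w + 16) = -w^3 + 10*w^2 - 17*w + 12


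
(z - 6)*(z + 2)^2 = z^3 - 2*z^2 - 20*z - 24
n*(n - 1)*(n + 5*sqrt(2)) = n^3 - n^2 + 5*sqrt(2)*n^2 - 5*sqrt(2)*n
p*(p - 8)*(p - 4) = p^3 - 12*p^2 + 32*p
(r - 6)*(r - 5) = r^2 - 11*r + 30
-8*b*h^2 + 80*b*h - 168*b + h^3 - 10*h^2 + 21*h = (-8*b + h)*(h - 7)*(h - 3)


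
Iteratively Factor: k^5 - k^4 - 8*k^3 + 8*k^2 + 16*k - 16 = (k - 1)*(k^4 - 8*k^2 + 16) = (k - 2)*(k - 1)*(k^3 + 2*k^2 - 4*k - 8) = (k - 2)*(k - 1)*(k + 2)*(k^2 - 4) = (k - 2)^2*(k - 1)*(k + 2)*(k + 2)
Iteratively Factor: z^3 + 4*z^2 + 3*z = (z + 1)*(z^2 + 3*z) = z*(z + 1)*(z + 3)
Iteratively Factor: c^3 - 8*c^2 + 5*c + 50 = (c - 5)*(c^2 - 3*c - 10) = (c - 5)^2*(c + 2)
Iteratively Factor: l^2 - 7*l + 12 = (l - 4)*(l - 3)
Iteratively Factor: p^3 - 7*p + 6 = (p - 1)*(p^2 + p - 6) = (p - 1)*(p + 3)*(p - 2)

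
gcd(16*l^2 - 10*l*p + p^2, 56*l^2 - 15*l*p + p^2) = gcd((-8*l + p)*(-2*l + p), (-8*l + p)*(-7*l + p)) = -8*l + p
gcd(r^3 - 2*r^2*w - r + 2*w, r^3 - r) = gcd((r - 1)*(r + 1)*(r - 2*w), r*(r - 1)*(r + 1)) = r^2 - 1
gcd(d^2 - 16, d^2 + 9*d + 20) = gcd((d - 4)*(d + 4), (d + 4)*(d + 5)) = d + 4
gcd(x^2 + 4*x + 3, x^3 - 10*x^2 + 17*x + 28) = x + 1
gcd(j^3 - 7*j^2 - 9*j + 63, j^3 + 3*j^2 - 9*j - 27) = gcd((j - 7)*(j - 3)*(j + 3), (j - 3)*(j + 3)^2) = j^2 - 9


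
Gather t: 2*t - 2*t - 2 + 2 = 0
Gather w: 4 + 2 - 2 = 4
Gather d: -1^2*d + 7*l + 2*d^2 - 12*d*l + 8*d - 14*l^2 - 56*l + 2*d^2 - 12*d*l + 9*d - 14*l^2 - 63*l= 4*d^2 + d*(16 - 24*l) - 28*l^2 - 112*l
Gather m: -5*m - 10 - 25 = -5*m - 35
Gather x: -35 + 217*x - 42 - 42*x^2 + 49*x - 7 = -42*x^2 + 266*x - 84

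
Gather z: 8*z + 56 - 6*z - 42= 2*z + 14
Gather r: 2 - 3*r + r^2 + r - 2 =r^2 - 2*r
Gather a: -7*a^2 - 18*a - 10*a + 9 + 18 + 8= -7*a^2 - 28*a + 35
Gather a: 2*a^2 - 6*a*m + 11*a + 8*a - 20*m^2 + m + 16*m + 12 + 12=2*a^2 + a*(19 - 6*m) - 20*m^2 + 17*m + 24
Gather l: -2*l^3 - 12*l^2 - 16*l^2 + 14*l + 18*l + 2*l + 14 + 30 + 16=-2*l^3 - 28*l^2 + 34*l + 60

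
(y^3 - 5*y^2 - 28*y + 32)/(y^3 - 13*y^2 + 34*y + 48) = (y^2 + 3*y - 4)/(y^2 - 5*y - 6)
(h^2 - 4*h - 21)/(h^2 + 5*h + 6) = (h - 7)/(h + 2)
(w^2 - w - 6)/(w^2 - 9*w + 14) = (w^2 - w - 6)/(w^2 - 9*w + 14)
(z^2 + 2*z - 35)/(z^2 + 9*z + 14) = (z - 5)/(z + 2)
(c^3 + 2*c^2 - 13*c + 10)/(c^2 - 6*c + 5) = (c^2 + 3*c - 10)/(c - 5)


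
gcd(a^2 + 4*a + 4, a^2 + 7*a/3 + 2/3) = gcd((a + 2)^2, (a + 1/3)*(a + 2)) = a + 2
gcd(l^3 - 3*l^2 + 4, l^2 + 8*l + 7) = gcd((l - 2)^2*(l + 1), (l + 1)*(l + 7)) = l + 1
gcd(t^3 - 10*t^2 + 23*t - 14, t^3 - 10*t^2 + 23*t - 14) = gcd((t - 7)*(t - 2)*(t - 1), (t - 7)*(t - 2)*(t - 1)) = t^3 - 10*t^2 + 23*t - 14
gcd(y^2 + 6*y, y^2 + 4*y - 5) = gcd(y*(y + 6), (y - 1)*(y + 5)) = 1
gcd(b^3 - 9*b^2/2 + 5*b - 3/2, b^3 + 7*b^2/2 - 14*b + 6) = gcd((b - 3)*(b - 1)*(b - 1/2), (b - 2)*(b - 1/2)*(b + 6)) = b - 1/2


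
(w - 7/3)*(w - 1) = w^2 - 10*w/3 + 7/3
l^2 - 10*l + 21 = (l - 7)*(l - 3)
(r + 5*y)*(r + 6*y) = r^2 + 11*r*y + 30*y^2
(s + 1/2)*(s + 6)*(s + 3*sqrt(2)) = s^3 + 3*sqrt(2)*s^2 + 13*s^2/2 + 3*s + 39*sqrt(2)*s/2 + 9*sqrt(2)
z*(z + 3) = z^2 + 3*z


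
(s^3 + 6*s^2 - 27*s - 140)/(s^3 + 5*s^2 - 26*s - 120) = (s + 7)/(s + 6)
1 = 1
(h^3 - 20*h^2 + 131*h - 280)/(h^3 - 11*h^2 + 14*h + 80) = (h - 7)/(h + 2)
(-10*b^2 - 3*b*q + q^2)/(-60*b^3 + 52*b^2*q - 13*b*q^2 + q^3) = (2*b + q)/(12*b^2 - 8*b*q + q^2)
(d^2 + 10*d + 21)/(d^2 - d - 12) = (d + 7)/(d - 4)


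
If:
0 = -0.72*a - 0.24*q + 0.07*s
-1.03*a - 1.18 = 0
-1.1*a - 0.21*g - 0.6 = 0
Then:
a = -1.15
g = 3.14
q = 0.291666666666667*s + 3.43689320388349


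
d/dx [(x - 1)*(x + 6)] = 2*x + 5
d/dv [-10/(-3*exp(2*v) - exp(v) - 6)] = (-60*exp(v) - 10)*exp(v)/(3*exp(2*v) + exp(v) + 6)^2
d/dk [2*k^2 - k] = 4*k - 1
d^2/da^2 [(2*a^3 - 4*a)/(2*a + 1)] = 4*(4*a^3 + 6*a^2 + 3*a + 4)/(8*a^3 + 12*a^2 + 6*a + 1)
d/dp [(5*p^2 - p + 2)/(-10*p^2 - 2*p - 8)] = (-5*p^2 - 10*p + 3)/(25*p^4 + 10*p^3 + 41*p^2 + 8*p + 16)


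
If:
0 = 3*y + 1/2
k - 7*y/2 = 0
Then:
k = -7/12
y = -1/6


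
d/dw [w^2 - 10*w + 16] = 2*w - 10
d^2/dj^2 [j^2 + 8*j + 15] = 2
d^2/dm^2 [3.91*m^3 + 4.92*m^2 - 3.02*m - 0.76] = 23.46*m + 9.84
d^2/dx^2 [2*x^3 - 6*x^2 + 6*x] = 12*x - 12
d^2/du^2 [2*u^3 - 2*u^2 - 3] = 12*u - 4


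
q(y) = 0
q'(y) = 0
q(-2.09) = 0.00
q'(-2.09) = 0.00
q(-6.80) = 0.00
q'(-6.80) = 0.00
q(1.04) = 0.00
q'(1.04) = 0.00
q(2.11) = 0.00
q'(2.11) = 0.00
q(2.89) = 0.00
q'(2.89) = 0.00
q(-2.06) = 0.00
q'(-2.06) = 0.00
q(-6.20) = 0.00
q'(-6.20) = 0.00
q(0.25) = 0.00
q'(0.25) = 0.00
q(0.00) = 0.00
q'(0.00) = 0.00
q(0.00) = 0.00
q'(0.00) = 0.00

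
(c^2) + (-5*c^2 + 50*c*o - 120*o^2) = -4*c^2 + 50*c*o - 120*o^2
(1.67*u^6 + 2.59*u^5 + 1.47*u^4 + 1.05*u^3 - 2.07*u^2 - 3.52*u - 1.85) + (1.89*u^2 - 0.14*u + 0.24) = 1.67*u^6 + 2.59*u^5 + 1.47*u^4 + 1.05*u^3 - 0.18*u^2 - 3.66*u - 1.61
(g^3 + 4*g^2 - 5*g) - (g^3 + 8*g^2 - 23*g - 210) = -4*g^2 + 18*g + 210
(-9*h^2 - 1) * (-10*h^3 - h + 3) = 90*h^5 + 19*h^3 - 27*h^2 + h - 3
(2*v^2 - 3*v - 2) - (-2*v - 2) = 2*v^2 - v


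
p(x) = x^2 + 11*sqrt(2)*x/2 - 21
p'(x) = 2*x + 11*sqrt(2)/2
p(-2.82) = -34.98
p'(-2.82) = 2.14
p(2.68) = 7.03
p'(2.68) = 13.14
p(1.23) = -9.92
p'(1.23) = 10.24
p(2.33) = 2.55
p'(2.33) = 12.44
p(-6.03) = -31.54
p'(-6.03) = -4.28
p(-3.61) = -36.05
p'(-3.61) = 0.56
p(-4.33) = -35.93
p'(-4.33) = -0.88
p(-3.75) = -36.11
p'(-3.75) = 0.28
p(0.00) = -21.00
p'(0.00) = 7.78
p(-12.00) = 29.66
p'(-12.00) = -16.22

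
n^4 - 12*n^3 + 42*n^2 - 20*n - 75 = (n - 5)^2*(n - 3)*(n + 1)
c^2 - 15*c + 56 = (c - 8)*(c - 7)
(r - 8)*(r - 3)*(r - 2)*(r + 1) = r^4 - 12*r^3 + 33*r^2 - 2*r - 48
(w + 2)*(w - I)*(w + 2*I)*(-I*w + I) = -I*w^4 + w^3 - I*w^3 + w^2 - 2*w - 2*I*w + 4*I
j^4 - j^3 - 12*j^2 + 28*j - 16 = (j - 2)^2*(j - 1)*(j + 4)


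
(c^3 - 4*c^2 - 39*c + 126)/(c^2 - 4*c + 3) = (c^2 - c - 42)/(c - 1)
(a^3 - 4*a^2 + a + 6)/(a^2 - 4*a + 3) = (a^2 - a - 2)/(a - 1)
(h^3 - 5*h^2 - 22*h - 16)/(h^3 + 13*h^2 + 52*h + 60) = (h^2 - 7*h - 8)/(h^2 + 11*h + 30)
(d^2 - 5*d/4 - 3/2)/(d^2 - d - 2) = (d + 3/4)/(d + 1)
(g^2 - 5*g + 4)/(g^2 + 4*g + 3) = (g^2 - 5*g + 4)/(g^2 + 4*g + 3)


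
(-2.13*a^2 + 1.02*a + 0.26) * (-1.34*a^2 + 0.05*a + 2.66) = 2.8542*a^4 - 1.4733*a^3 - 5.9632*a^2 + 2.7262*a + 0.6916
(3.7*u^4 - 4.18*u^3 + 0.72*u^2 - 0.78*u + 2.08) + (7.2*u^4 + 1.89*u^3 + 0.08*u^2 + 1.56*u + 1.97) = 10.9*u^4 - 2.29*u^3 + 0.8*u^2 + 0.78*u + 4.05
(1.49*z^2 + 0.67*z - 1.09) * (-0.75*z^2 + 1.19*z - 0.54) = -1.1175*z^4 + 1.2706*z^3 + 0.8102*z^2 - 1.6589*z + 0.5886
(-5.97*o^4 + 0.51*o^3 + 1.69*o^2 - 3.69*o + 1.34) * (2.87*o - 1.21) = -17.1339*o^5 + 8.6874*o^4 + 4.2332*o^3 - 12.6352*o^2 + 8.3107*o - 1.6214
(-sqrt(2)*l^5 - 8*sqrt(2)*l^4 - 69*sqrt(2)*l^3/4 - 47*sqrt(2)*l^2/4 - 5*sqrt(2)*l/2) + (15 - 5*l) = -sqrt(2)*l^5 - 8*sqrt(2)*l^4 - 69*sqrt(2)*l^3/4 - 47*sqrt(2)*l^2/4 - 5*l - 5*sqrt(2)*l/2 + 15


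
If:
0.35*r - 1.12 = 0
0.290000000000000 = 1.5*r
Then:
No Solution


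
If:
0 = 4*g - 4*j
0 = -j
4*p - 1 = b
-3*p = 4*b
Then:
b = -3/19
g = 0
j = 0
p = 4/19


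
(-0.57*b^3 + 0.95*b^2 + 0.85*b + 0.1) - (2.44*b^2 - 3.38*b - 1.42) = -0.57*b^3 - 1.49*b^2 + 4.23*b + 1.52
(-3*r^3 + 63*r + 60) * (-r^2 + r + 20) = 3*r^5 - 3*r^4 - 123*r^3 + 3*r^2 + 1320*r + 1200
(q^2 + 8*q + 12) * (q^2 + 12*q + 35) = q^4 + 20*q^3 + 143*q^2 + 424*q + 420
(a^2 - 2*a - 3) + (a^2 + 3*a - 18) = 2*a^2 + a - 21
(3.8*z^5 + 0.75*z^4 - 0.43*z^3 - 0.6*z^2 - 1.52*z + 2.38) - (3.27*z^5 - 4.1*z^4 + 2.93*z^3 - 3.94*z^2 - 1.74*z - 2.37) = 0.53*z^5 + 4.85*z^4 - 3.36*z^3 + 3.34*z^2 + 0.22*z + 4.75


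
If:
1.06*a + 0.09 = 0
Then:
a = -0.08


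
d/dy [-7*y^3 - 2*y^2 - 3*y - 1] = -21*y^2 - 4*y - 3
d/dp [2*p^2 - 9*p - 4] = 4*p - 9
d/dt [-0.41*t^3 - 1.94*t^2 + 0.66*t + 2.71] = -1.23*t^2 - 3.88*t + 0.66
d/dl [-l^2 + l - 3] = 1 - 2*l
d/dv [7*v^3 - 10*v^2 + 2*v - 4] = 21*v^2 - 20*v + 2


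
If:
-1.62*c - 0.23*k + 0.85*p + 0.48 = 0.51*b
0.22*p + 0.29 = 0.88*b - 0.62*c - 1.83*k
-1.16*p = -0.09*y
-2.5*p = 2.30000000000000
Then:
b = 1.62016304971868*k - 0.0260236536915834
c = -0.652026639108968*k - 0.178227121368699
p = -0.92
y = -11.86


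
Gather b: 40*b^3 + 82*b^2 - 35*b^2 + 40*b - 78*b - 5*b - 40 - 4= 40*b^3 + 47*b^2 - 43*b - 44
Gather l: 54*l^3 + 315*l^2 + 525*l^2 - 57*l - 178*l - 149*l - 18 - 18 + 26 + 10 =54*l^3 + 840*l^2 - 384*l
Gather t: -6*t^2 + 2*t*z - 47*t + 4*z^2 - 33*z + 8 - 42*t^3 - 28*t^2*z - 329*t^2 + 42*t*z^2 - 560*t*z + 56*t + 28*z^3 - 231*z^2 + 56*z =-42*t^3 + t^2*(-28*z - 335) + t*(42*z^2 - 558*z + 9) + 28*z^3 - 227*z^2 + 23*z + 8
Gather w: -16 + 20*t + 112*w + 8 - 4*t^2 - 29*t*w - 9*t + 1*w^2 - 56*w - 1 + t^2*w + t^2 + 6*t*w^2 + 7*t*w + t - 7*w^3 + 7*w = -3*t^2 + 12*t - 7*w^3 + w^2*(6*t + 1) + w*(t^2 - 22*t + 63) - 9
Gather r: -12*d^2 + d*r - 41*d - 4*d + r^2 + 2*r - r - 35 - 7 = -12*d^2 - 45*d + r^2 + r*(d + 1) - 42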